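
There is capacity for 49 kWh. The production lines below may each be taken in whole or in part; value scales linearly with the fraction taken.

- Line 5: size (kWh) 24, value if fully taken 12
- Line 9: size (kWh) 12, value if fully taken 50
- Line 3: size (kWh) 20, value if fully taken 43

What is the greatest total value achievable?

101.5

Sort by value density: Line 9 50/12≈4.17, Line 3 43/20≈2.15, Line 5 12/24≈0.5.
Take all of Line 9 (12 kWh, value 50) — 37 kWh left.
Line 3: take in full, 20 kWh for value 43 — 17 left.
Fill the last 17 kWh with part of Line 5: 17/24 of it earns 8.5.
Total value = 101.5.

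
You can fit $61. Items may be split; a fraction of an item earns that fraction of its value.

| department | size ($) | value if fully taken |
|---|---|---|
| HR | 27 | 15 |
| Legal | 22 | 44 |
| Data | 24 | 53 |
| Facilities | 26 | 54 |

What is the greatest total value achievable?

129

Sort by value density: Data 53/24≈2.21, Facilities 54/26≈2.08, Legal 44/22≈2, HR 15/27≈0.556.
All 24 $ of Data fit (value 53) ; 37 remain.
All 26 $ of Facilities fit (value 54) ; 11 remain.
Only 11 $ remain; take 11/22 of Legal for value 44×11/22 = 22.
Total value = 129.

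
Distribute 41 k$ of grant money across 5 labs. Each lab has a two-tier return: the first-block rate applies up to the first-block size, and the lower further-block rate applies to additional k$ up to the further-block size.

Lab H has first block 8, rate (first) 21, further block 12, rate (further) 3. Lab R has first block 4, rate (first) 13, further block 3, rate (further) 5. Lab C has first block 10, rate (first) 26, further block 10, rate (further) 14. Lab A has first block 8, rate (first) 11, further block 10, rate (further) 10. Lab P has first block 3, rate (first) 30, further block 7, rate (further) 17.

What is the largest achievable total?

Order all 10 blocks by rate: Lab P/tier1 30 > Lab C/tier1 26 > Lab H/tier1 21 > Lab P/tier2 17 > Lab C/tier2 14 > Lab R/tier1 13 > Lab A/tier1 11 > Lab A/tier2 10 > Lab R/tier2 5 > Lab H/tier2 3.
Lab P/tier1 (30): +3 — 38 left.
Fill Lab C tier1 block (10 at 26) — 28 left.
Lab H/tier1 (21): +8 — 20 left.
Lab P/tier2 (17): +7 — 13 left.
Fill Lab C tier2 block (10 at 14) — 3 left.
Lab R tier1 at 13: only 3 left, fill 3.
Total = 30×3 + 26×10 + 21×8 + 17×7 + 14×10 + 13×3 = 816.

816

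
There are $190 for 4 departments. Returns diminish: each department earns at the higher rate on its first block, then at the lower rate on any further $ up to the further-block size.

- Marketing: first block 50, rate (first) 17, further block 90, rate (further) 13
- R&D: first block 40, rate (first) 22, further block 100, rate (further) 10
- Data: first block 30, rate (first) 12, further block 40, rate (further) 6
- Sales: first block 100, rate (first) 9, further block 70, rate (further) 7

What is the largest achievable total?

3020

Order all 8 blocks by rate: R&D/T1 22 > Marketing/T1 17 > Marketing/T2 13 > Data/T1 12 > R&D/T2 10 > Sales/T1 9 > Sales/T2 7 > Data/T2 6.
R&D/T1 (22): +40 ; 150 left.
Fill Marketing T1 block (50 at 17) ; 100 left.
Fill Marketing T2 block (90 at 13) ; 10 left.
Data/T1: +10 of 30 at 12; pool empty.
Total = 22×40 + 17×50 + 13×90 + 12×10 = 3020.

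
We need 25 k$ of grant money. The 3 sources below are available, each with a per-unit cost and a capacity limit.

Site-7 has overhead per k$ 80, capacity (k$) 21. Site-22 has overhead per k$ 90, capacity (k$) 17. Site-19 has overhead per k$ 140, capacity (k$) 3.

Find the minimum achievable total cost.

Fill from the cheapest source first.
Take 21 from Site-7 at 80 → need 4 more.
Site-22 (90): take the remaining 4 → done.
Site-19: unused.
Cost = 21×80 + 4×90 = 2040.

2040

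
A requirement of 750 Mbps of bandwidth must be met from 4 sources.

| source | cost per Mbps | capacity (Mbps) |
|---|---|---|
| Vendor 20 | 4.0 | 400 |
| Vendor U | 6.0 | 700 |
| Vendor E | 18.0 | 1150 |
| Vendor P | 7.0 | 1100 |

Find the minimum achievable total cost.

3700

Use sources in increasing cost order.
Take 400 from Vendor 20 at 4.0 → need 350 more.
Vendor U (6.0): take the remaining 350 → done.
Vendor P, Vendor E: unused.
Cost = 400×4.0 + 350×6.0 = 3700.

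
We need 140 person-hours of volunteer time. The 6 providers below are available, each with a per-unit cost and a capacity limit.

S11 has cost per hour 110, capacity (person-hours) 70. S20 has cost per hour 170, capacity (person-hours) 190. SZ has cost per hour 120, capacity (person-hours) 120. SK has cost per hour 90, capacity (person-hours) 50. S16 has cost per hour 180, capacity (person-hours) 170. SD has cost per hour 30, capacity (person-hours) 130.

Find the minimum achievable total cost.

Fill from the cheapest provider first.
Take 130 from SD at 30 → need 10 more.
SK (90): take the remaining 10 → done.
S11, SZ, S20, S16: unused.
Cost = 130×30 + 10×90 = 4800.

4800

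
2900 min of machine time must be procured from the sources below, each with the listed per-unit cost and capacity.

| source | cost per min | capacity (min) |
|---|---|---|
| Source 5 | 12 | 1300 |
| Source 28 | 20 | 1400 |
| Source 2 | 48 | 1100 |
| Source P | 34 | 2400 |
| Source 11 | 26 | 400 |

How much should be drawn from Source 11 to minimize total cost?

Use sources in increasing cost order.
Take 1300 from Source 5 at 12 → need 1600 more.
Take 1400 from Source 28 at 20 → need 200 more.
Source 11 (26): take the remaining 200 → done.
Source P, Source 2: unused.

200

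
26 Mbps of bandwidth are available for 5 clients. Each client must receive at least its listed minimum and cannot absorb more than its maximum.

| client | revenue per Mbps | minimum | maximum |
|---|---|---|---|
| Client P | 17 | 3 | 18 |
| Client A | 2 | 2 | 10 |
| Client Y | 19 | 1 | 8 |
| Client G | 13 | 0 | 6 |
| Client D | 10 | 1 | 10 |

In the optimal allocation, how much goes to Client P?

Meeting every minimum uses 3+2+1+0+1 = 7 Mbps, leaving 19.
Rank by revenue per Mbps: Client Y 19 > Client P 17 > Client G 13 > Client D 10 > Client A 2.
Give Client Y 7 more to hit its cap of 8 — 12 left.
Client P has room for 15 more but only 12 remain, so it gets 15.

15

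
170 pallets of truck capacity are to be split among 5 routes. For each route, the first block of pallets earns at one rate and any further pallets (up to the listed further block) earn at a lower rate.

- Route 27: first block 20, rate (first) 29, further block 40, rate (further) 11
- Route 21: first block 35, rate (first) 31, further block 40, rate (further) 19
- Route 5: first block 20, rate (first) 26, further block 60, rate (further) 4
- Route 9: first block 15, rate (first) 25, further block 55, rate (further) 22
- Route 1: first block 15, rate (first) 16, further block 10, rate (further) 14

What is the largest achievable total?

4245

Order all 10 blocks by rate: Route 21/tier1 31 > Route 27/tier1 29 > Route 5/tier1 26 > Route 9/tier1 25 > Route 9/tier2 22 > Route 21/tier2 19 > Route 1/tier1 16 > Route 1/tier2 14 > Route 27/tier2 11 > Route 5/tier2 4.
Route 21/tier1 (31): +35 → 135 left.
Route 27/tier1 (29): +20 → 115 left.
Route 5 tier1 at 26: fill all 20 → 95 left.
Route 9/tier1 (25): +15 → 80 left.
Route 9/tier2 (22): +55 → 25 left.
Route 21 tier2 at 19: only 25 left, fill 25.
Total = 31×35 + 29×20 + 26×20 + 25×15 + 22×55 + 19×25 = 4245.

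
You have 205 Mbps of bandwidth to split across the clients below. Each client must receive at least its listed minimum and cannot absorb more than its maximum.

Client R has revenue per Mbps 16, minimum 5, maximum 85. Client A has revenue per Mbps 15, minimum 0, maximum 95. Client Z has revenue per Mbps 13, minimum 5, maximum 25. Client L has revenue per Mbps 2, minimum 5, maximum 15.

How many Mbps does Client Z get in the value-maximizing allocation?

Meeting every minimum uses 5+0+5+5 = 15 Mbps, leaving 190.
Rank by revenue per Mbps: Client R 16 > Client A 15 > Client Z 13 > Client L 2.
Give Client R 80 more to hit its cap of 85 — 110 left.
Give Client A 95 more to hit its cap of 95 — 15 left.
Only 15 left; Client Z takes them to reach 20.

20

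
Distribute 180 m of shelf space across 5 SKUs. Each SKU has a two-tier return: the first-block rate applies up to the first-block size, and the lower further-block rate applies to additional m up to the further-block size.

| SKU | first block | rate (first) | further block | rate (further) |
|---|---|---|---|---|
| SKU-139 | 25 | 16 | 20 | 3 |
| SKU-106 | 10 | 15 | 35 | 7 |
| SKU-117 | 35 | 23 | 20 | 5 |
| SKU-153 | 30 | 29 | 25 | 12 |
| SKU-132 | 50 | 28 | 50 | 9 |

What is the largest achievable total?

Rank every tier by rate: SKU-153/tier1 29 > SKU-132/tier1 28 > SKU-117/tier1 23 > SKU-139/tier1 16 > SKU-106/tier1 15 > SKU-153/tier2 12 > SKU-132/tier2 9 > SKU-106/tier2 7 > SKU-117/tier2 5 > SKU-139/tier2 3.
Fill SKU-153 tier1 block (30 at 29) → 150 left.
Fill SKU-132 tier1 block (50 at 28) → 100 left.
SKU-117/tier1 (23): +35 → 65 left.
SKU-139/tier1 (16): +25 → 40 left.
SKU-106 tier1 at 15: fill all 10 → 30 left.
SKU-153 tier2 at 12: fill all 25 → 5 left.
SKU-132/tier2: +5 of 50 at 9; pool empty.
Total = 29×30 + 28×50 + 23×35 + 16×25 + 15×10 + 12×25 + 9×5 = 3970.

3970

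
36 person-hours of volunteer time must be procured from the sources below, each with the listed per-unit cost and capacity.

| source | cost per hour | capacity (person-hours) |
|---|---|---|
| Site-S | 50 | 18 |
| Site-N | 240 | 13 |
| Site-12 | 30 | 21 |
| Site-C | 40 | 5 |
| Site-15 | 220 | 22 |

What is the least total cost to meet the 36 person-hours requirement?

1330

Fill from the cheapest source first.
Site-12 at 30: take all 21 person-hours → 15 still needed.
Take 5 from Site-C at 40 → need 10 more.
Site-S at 50: take 10 of its 18 → requirement met.
Site-15, Site-N: unused.
Cost = 21×30 + 5×40 + 10×50 = 1330.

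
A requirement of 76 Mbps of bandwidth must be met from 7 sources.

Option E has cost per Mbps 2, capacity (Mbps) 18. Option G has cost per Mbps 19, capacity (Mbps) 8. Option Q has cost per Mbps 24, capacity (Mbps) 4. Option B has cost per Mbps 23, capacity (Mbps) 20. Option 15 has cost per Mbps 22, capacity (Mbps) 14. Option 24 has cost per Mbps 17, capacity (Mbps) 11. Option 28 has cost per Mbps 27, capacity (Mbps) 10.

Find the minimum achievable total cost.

1266

Cheapest first:
Option E (2): use full 18 — 58 Mbps to go.
Take 11 from Option 24 at 17 — need 47 more.
Option G at 19: take all 8 Mbps — 39 still needed.
Take 14 from Option 15 at 22 — need 25 more.
Take 20 from Option B at 23 — need 5 more.
Option Q (24): use full 4 — 1 Mbps to go.
Option 28 at 27: take 1 of its 10 — requirement met.
Cost = 18×2 + 11×17 + 8×19 + 14×22 + 20×23 + 4×24 + 1×27 = 1266.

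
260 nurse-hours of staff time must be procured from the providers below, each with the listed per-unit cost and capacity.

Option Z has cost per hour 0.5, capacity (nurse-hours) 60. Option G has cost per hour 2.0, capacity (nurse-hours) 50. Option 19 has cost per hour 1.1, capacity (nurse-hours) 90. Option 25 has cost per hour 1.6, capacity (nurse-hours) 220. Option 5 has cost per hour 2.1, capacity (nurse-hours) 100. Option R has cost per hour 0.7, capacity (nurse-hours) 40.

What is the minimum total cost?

269

Cheapest first:
Option Z (0.5): use full 60 ; 200 nurse-hours to go.
Option R at 0.7: take all 40 nurse-hours ; 160 still needed.
Option 19 at 1.1: take all 90 nurse-hours ; 70 still needed.
Option 25 (1.6): take the remaining 70 ; done.
Option G, Option 5: unused.
Cost = 60×0.5 + 40×0.7 + 90×1.1 + 70×1.6 = 269.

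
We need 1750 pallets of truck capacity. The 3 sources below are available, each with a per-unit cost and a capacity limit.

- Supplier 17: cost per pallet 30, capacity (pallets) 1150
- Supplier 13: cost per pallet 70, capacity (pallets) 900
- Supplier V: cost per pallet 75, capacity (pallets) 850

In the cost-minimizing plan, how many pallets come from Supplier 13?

Cheapest first:
Take 1150 from Supplier 17 at 30 ; need 600 more.
Take 600 from Supplier 13 at 70 to finish.
Supplier V: unused.

600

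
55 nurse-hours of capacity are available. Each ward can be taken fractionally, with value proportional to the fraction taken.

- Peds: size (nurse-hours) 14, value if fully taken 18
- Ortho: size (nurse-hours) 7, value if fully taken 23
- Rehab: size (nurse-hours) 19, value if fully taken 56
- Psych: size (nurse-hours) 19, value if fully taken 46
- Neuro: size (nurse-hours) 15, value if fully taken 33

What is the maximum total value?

147

Rank by value-to-size ratio: Ortho 23/7≈3.29, Rehab 56/19≈2.95, Psych 46/19≈2.42, Neuro 33/15≈2.2, Peds 18/14≈1.29.
Ortho: take in full, 7 nurse-hours for value 23 → 48 left.
Rehab: take in full, 19 nurse-hours for value 56 → 29 left.
Psych: take in full, 19 nurse-hours for value 46 → 10 left.
Only 10 nurse-hours remain; take 10/15 of Neuro for value 33×10/15 = 22.
Total value = 147.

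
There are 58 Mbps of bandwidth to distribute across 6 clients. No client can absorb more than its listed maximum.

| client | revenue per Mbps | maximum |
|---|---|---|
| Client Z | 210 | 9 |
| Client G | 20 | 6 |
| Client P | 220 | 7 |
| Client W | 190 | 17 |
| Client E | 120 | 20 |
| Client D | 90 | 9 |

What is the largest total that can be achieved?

9510

Rank by revenue per Mbps: Client P 220 > Client Z 210 > Client W 190 > Client E 120 > Client D 90 > Client G 20.
Give Client P 7 to hit its cap of 7 ; 51 left.
Client Z: +9 to 9 (cap) ; 42 left.
Give Client W 17 to hit its cap of 17 ; 25 left.
Give Client E 20 to hit its cap of 20 ; 5 left.
Only 5 left; Client D takes them to reach 5.
Total = 210×9 + 220×7 + 190×17 + 120×20 + 90×5 = 9510.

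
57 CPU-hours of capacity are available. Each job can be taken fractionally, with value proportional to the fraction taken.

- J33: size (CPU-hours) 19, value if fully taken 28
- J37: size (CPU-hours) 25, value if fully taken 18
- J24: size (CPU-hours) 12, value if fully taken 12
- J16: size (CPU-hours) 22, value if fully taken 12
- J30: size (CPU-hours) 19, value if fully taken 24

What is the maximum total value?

Best value per unit of size first: J33 28/19≈1.47, J30 24/19≈1.26, J24 12/12≈1, J37 18/25≈0.72, J16 12/22≈0.545.
J33: take in full, 19 CPU-hours for value 28 — 38 left.
All 19 CPU-hours of J30 fit (value 24) — 19 remain.
All 12 CPU-hours of J24 fit (value 12) — 7 remain.
7 CPU-hours left: a 7/25 share of J37 gives 18×7/25 = 5.04.
Total value = 69.04.

69.04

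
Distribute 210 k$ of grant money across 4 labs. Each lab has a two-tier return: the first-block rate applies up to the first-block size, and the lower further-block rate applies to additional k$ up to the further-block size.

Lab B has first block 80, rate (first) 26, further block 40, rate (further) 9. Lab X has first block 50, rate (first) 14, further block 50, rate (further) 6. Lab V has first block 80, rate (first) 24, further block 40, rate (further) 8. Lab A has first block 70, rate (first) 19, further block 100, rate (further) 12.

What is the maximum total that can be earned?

Treat each block as its own option and order by rate: Lab B/T1 26 > Lab V/T1 24 > Lab A/T1 19 > Lab X/T1 14 > Lab A/T2 12 > Lab B/T2 9 > Lab V/T2 8 > Lab X/T2 6.
Lab B/T1 (26): +80 — 130 left.
Lab V/T1 (24): +80 — 50 left.
Lab A T1 at 19: only 50 left, fill 50.
Total = 26×80 + 24×80 + 19×50 = 4950.

4950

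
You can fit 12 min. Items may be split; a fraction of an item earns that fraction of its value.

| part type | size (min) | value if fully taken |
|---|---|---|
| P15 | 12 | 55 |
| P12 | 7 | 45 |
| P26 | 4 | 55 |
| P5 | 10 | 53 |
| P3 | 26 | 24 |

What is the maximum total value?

Sort by value density: P26 55/4≈13.8, P12 45/7≈6.43, P5 53/10≈5.3, P15 55/12≈4.58, P3 24/26≈0.923.
Take all of P26 (4 min, value 55) → 8 min left.
Take all of P12 (7 min, value 45) → 1 min left.
Fill the last 1 min with part of P5: 1/10 of it earns 5.3.
Total value = 105.3.

105.3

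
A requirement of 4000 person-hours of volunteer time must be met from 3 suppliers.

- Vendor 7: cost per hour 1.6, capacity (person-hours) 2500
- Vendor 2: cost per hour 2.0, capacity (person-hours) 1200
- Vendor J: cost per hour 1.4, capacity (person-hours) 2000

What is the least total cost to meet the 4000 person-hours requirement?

Cheapest first:
Take 2000 from Vendor J at 1.4 — need 2000 more.
Take 2000 from Vendor 7 at 1.6 to finish.
Vendor 2: unused.
Cost = 2000×1.4 + 2000×1.6 = 6000.

6000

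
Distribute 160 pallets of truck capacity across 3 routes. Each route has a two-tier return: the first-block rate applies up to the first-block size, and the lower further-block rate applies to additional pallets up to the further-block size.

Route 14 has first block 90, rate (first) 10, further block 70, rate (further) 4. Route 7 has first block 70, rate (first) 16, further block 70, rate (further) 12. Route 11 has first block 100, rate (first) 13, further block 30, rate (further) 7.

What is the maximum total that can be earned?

2290

Treat each block as its own option and order by rate: Route 7/tier1 16 > Route 11/tier1 13 > Route 7/tier2 12 > Route 14/tier1 10 > Route 11/tier2 7 > Route 14/tier2 4.
Route 7 tier1 at 16: fill all 70 — 90 left.
Route 11/tier1: +90 of 100 at 13; pool empty.
Total = 16×70 + 13×90 = 2290.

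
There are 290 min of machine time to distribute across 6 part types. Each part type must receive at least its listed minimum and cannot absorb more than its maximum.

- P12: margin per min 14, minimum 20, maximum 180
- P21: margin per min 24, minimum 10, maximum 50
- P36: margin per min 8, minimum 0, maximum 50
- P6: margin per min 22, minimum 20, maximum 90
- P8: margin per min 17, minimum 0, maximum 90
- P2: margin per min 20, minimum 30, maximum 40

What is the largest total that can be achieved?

Meeting every minimum uses 20+10+0+20+0+30 = 80 min, leaving 210.
Order the part types by margin per min: P21 24 > P6 22 > P2 20 > P8 17 > P12 14 > P36 8.
P21 takes 40 more to reach its cap of 50 ; 170 left.
P6 takes 70 more to reach its cap of 90 ; 100 left.
P2 takes 10 more to reach its cap of 40 ; 90 left.
P8 takes 90 more to reach its cap of 90 ; 0 left.
Total = 14×20 + 24×50 + 22×90 + 17×90 + 20×40 = 5790.

5790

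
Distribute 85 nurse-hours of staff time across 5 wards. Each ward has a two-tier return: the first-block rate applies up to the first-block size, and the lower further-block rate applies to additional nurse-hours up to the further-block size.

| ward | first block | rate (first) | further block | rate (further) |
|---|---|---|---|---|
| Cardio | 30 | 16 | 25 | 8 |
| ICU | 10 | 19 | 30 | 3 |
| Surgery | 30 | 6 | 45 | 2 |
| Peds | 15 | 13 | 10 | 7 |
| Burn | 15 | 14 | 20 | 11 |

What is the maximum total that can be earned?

1240

Treat each block as its own option and order by rate: ICU/tier1 19 > Cardio/tier1 16 > Burn/tier1 14 > Peds/tier1 13 > Burn/tier2 11 > Cardio/tier2 8 > Peds/tier2 7 > Surgery/tier1 6 > ICU/tier2 3 > Surgery/tier2 2.
Fill ICU tier1 block (10 at 19) → 75 left.
Cardio/tier1 (16): +30 → 45 left.
Burn tier1 at 14: fill all 15 → 30 left.
Peds tier1 at 13: fill all 15 → 15 left.
15 remain; put them into Burn tier2 at 11.
Total = 19×10 + 16×30 + 14×15 + 13×15 + 11×15 = 1240.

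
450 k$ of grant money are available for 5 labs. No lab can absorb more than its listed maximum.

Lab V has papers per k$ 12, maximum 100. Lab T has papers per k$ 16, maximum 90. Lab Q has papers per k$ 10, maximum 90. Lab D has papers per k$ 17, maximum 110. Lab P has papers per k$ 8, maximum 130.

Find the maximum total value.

5890

Order the labs by papers per k$: Lab D 17 > Lab T 16 > Lab V 12 > Lab Q 10 > Lab P 8.
Lab D takes 110 to reach its cap of 110 → 340 left.
Lab T takes 90 to reach its cap of 90 → 250 left.
Give Lab V 100 to hit its cap of 100 → 150 left.
Lab Q: +90 to 90 (cap) → 60 left.
Only 60 left; Lab P takes them to reach 60.
Total = 12×100 + 16×90 + 10×90 + 17×110 + 8×60 = 5890.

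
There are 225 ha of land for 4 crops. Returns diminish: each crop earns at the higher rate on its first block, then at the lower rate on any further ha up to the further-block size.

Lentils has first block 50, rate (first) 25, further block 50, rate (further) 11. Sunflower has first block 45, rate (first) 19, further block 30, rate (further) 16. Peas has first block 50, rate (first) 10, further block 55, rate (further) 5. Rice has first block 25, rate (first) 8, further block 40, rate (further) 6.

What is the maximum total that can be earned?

Order all 8 blocks by rate: Lentils/T1 25 > Sunflower/T1 19 > Sunflower/T2 16 > Lentils/T2 11 > Peas/T1 10 > Rice/T1 8 > Rice/T2 6 > Peas/T2 5.
Lentils T1 at 25: fill all 50 ; 175 left.
Sunflower/T1 (19): +45 ; 130 left.
Fill Sunflower T2 block (30 at 16) ; 100 left.
Lentils T2 at 11: fill all 50 ; 50 left.
Peas T1 at 10: fill all 50 ; 0 left.
Total = 25×50 + 19×45 + 16×30 + 11×50 + 10×50 = 3635.

3635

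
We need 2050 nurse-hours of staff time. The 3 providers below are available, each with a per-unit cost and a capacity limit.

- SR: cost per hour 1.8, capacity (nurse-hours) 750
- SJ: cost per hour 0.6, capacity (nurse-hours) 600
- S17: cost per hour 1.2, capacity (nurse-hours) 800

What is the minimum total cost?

Use providers in increasing cost order.
SJ (0.6): use full 600 → 1450 nurse-hours to go.
Take 800 from S17 at 1.2 → need 650 more.
Take 650 from SR at 1.8 to finish.
Cost = 600×0.6 + 800×1.2 + 650×1.8 = 2490.

2490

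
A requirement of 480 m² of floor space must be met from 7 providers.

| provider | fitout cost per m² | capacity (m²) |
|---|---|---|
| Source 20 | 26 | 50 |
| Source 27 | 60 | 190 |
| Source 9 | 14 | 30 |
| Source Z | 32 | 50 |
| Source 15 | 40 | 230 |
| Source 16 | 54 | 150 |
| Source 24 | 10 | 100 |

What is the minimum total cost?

Fill from the cheapest provider first.
Source 24 (10): use full 100 ; 380 m² to go.
Take 30 from Source 9 at 14 ; need 350 more.
Source 20 at 26: take all 50 m² ; 300 still needed.
Source Z at 32: take all 50 m² ; 250 still needed.
Source 15 (40): use full 230 ; 20 m² to go.
Take 20 from Source 16 at 54 to finish.
Source 27: unused.
Cost = 100×10 + 30×14 + 50×26 + 50×32 + 230×40 + 20×54 = 14600.

14600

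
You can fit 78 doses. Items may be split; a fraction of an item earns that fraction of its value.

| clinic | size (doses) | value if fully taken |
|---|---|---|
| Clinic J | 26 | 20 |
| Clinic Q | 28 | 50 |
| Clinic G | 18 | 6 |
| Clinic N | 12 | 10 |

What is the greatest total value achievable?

84

Best value per unit of size first: Clinic Q 50/28≈1.79, Clinic N 10/12≈0.833, Clinic J 20/26≈0.769, Clinic G 6/18≈0.333.
Take all of Clinic Q (28 doses, value 50) → 50 doses left.
Take all of Clinic N (12 doses, value 10) → 38 doses left.
Clinic J: take in full, 26 doses for value 20 → 12 left.
12 doses left: a 12/18 share of Clinic G gives 6×12/18 = 4.
Total value = 84.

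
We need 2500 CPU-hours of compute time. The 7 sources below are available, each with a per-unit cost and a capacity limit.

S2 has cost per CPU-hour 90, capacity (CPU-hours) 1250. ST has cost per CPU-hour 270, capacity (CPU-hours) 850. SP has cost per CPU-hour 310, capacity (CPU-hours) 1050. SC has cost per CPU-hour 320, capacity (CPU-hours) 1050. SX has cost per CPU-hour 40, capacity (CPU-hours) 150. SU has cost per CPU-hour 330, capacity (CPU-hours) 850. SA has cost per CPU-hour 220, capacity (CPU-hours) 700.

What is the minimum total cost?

Fill from the cheapest source first.
Take 150 from SX at 40 — need 2350 more.
Take 1250 from S2 at 90 — need 1100 more.
SA at 220: take all 700 CPU-hours — 400 still needed.
ST at 270: take 400 of its 850 — requirement met.
SP, SC, SU: unused.
Cost = 150×40 + 1250×90 + 700×220 + 400×270 = 380500.

380500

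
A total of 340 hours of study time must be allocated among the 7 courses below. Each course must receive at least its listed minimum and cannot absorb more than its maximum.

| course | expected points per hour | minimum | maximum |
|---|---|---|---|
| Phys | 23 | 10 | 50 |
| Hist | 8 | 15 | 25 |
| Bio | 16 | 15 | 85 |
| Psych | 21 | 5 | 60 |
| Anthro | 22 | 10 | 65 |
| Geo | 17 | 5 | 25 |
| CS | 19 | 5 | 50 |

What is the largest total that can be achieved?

6535

Meeting every minimum uses 10+15+15+5+10+5+5 = 65 hours, leaving 275.
Rank by expected points per hour: Phys 23 > Anthro 22 > Psych 21 > CS 19 > Geo 17 > Bio 16 > Hist 8.
Give Phys 40 more to hit its cap of 50 → 235 left.
Anthro: +55 to 65 (cap) → 180 left.
Psych: +55 to 60 (cap) → 125 left.
CS takes 45 more to reach its cap of 50 → 80 left.
Give Geo 20 more to hit its cap of 25 → 60 left.
Bio has room for 70 more but only 60 remain, so it gets 75.
Total = 23×50 + 8×15 + 16×75 + 21×60 + 22×65 + 17×25 + 19×50 = 6535.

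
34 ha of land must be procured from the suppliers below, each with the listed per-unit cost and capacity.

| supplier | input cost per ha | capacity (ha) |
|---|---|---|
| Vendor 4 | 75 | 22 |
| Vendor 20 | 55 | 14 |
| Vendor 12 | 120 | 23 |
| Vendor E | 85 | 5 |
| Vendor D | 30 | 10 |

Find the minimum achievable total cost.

1820

Use suppliers in increasing cost order.
Vendor D at 30: take all 10 ha → 24 still needed.
Take 14 from Vendor 20 at 55 → need 10 more.
Vendor 4 (75): take the remaining 10 → done.
Vendor E, Vendor 12: unused.
Cost = 10×30 + 14×55 + 10×75 = 1820.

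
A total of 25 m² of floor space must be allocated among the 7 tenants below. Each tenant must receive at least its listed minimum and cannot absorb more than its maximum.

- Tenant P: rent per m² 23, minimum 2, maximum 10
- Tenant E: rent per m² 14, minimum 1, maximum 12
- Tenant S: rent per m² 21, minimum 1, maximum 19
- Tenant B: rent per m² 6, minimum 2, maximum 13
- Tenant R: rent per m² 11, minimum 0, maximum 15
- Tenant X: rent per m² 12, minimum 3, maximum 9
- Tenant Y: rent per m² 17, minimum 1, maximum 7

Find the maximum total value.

Meeting every minimum uses 2+1+1+2+0+3+1 = 10 m², leaving 15.
Order the tenants by rent per m²: Tenant P 23 > Tenant S 21 > Tenant Y 17 > Tenant E 14 > Tenant X 12 > Tenant R 11 > Tenant B 6.
Tenant P: +8 to 10 (cap) ; 7 left.
Only 7 left; Tenant S takes them to reach 8.
Total = 23×10 + 14×1 + 21×8 + 6×2 + 12×3 + 17×1 = 477.

477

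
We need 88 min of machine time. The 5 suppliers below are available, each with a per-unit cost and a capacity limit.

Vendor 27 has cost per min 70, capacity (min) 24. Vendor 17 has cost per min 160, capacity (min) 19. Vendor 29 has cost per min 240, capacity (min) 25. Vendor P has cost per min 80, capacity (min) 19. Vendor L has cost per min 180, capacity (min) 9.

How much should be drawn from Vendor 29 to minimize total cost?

Fill from the cheapest supplier first.
Vendor 27 (70): use full 24 — 64 min to go.
Vendor P at 80: take all 19 min — 45 still needed.
Take 19 from Vendor 17 at 160 — need 26 more.
Vendor L (180): use full 9 — 17 min to go.
Vendor 29 at 240: take 17 of its 25 — requirement met.

17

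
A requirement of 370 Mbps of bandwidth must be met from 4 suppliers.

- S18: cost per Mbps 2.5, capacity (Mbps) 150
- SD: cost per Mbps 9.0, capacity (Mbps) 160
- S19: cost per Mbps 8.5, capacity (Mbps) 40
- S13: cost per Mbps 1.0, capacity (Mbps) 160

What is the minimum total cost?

Use suppliers in increasing cost order.
S13 at 1.0: take all 160 Mbps — 210 still needed.
S18 at 2.5: take all 150 Mbps — 60 still needed.
Take 40 from S19 at 8.5 — need 20 more.
SD at 9.0: take 20 of its 160 — requirement met.
Cost = 160×1.0 + 150×2.5 + 40×8.5 + 20×9.0 = 1055.

1055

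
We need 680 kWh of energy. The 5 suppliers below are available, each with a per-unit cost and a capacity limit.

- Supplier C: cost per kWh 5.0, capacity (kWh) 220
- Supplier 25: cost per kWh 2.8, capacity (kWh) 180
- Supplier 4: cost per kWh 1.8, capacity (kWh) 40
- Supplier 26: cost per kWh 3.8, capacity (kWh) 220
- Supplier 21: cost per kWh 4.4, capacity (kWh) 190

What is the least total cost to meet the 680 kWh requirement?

2498

Cheapest first:
Supplier 4 (1.8): use full 40 ; 640 kWh to go.
Supplier 25 (2.8): use full 180 ; 460 kWh to go.
Supplier 26 (3.8): use full 220 ; 240 kWh to go.
Take 190 from Supplier 21 at 4.4 ; need 50 more.
Supplier C at 5.0: take 50 of its 220 ; requirement met.
Cost = 40×1.8 + 180×2.8 + 220×3.8 + 190×4.4 + 50×5.0 = 2498.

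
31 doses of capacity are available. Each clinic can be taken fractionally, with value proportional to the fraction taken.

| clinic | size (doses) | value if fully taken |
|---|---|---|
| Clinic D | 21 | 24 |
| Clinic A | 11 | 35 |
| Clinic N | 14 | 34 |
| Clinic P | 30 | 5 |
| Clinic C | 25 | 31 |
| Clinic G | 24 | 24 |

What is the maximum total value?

76.44

Rank by value-to-size ratio: Clinic A 35/11≈3.18, Clinic N 34/14≈2.43, Clinic C 31/25≈1.24, Clinic D 24/21≈1.14, Clinic G 24/24≈1, Clinic P 5/30≈0.167.
Take all of Clinic A (11 doses, value 35) → 20 doses left.
All 14 doses of Clinic N fit (value 34) → 6 remain.
Fill the last 6 doses with part of Clinic C: 6/25 of it earns 7.44.
Total value = 76.44.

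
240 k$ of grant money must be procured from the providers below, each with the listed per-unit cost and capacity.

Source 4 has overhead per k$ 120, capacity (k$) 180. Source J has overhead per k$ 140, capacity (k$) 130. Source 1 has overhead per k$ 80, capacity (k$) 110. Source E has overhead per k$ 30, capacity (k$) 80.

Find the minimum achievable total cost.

17200

Use providers in increasing cost order.
Source E at 30: take all 80 k$ → 160 still needed.
Source 1 at 80: take all 110 k$ → 50 still needed.
Source 4 (120): take the remaining 50 → done.
Source J: unused.
Cost = 80×30 + 110×80 + 50×120 = 17200.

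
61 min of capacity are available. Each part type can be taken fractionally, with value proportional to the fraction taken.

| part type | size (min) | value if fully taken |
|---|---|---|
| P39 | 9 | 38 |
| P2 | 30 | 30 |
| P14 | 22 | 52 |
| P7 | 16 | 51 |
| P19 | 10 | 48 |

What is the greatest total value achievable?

Sort by value density: P19 48/10≈4.8, P39 38/9≈4.22, P7 51/16≈3.19, P14 52/22≈2.36, P2 30/30≈1.
Take all of P19 (10 min, value 48) ; 51 min left.
All 9 min of P39 fit (value 38) ; 42 remain.
All 16 min of P7 fit (value 51) ; 26 remain.
All 22 min of P14 fit (value 52) ; 4 remain.
Fill the last 4 min with part of P2: 4/30 of it earns 4.
Total value = 193.

193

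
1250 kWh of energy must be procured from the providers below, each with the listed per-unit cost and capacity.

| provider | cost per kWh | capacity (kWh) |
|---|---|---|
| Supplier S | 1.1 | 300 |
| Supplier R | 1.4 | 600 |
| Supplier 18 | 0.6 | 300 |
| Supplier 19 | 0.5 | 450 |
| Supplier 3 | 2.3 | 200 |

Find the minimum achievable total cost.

1015

Cheapest first:
Supplier 19 at 0.5: take all 450 kWh — 800 still needed.
Supplier 18 (0.6): use full 300 — 500 kWh to go.
Take 300 from Supplier S at 1.1 — need 200 more.
Supplier R at 1.4: take 200 of its 600 — requirement met.
Supplier 3: unused.
Cost = 450×0.5 + 300×0.6 + 300×1.1 + 200×1.4 = 1015.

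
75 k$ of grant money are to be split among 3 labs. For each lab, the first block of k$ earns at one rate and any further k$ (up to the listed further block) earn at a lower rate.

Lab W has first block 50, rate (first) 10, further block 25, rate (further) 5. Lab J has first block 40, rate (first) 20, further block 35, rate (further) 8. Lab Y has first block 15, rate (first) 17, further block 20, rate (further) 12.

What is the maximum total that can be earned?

Treat each block as its own option and order by rate: Lab J/tier1 20 > Lab Y/tier1 17 > Lab Y/tier2 12 > Lab W/tier1 10 > Lab J/tier2 8 > Lab W/tier2 5.
Fill Lab J tier1 block (40 at 20) → 35 left.
Fill Lab Y tier1 block (15 at 17) → 20 left.
Fill Lab Y tier2 block (20 at 12) → 0 left.
Total = 20×40 + 17×15 + 12×20 = 1295.

1295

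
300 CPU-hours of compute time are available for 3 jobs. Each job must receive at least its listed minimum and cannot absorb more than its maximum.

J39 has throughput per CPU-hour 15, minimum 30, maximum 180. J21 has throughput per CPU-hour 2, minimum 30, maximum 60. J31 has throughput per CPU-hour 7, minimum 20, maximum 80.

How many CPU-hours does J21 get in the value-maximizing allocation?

40

Meeting every minimum uses 30+30+20 = 80 CPU-hours, leaving 220.
Order the jobs by throughput per CPU-hour: J39 15 > J31 7 > J21 2.
Give J39 150 more to hit its cap of 180 — 70 left.
J31 takes 60 more to reach its cap of 80 — 10 left.
J21 has room for 30 more but only 10 remain, so it gets 40.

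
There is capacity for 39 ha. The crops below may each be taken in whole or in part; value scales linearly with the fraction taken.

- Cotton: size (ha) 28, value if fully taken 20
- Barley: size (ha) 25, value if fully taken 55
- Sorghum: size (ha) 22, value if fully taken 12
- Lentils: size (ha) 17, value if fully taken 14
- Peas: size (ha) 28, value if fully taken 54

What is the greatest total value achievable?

Best value per unit of size first: Barley 55/25≈2.2, Peas 54/28≈1.93, Lentils 14/17≈0.824, Cotton 20/28≈0.714, Sorghum 12/22≈0.545.
Take all of Barley (25 ha, value 55) ; 14 ha left.
Fill the last 14 ha with part of Peas: 14/28 of it earns 27.
Total value = 82.

82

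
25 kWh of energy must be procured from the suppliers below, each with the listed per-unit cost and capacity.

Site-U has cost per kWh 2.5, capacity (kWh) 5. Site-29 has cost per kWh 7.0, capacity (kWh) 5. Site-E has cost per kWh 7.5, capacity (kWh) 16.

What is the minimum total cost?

Cheapest first:
Site-U at 2.5: take all 5 kWh ; 20 still needed.
Site-29 at 7.0: take all 5 kWh ; 15 still needed.
Take 15 from Site-E at 7.5 to finish.
Cost = 5×2.5 + 5×7.0 + 15×7.5 = 160.

160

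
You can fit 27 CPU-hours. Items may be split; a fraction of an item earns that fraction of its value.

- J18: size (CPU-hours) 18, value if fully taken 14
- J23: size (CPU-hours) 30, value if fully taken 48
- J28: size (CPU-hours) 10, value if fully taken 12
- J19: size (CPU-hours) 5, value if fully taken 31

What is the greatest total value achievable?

Sort by value density: J19 31/5≈6.2, J23 48/30≈1.6, J28 12/10≈1.2, J18 14/18≈0.778.
Take all of J19 (5 CPU-hours, value 31) ; 22 CPU-hours left.
Only 22 CPU-hours remain; take 22/30 of J23 for value 48×22/30 = 35.2.
Total value = 66.2.

66.2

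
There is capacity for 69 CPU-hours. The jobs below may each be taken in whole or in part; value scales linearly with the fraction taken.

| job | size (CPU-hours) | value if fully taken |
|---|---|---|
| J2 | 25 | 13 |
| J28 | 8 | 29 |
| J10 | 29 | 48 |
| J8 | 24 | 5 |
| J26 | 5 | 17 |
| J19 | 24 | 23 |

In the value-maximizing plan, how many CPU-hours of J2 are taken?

3

Sort by value density: J28 29/8≈3.62, J26 17/5≈3.4, J10 48/29≈1.66, J19 23/24≈0.958, J2 13/25≈0.52, J8 5/24≈0.208.
J28: take in full, 8 CPU-hours for value 29 → 61 left.
Take all of J26 (5 CPU-hours, value 17) → 56 CPU-hours left.
All 29 CPU-hours of J10 fit (value 48) → 27 remain.
J19: take in full, 24 CPU-hours for value 23 → 3 left.
Only 3 CPU-hours remain; take 3/25 of J2 for value 13×3/25 = 1.56.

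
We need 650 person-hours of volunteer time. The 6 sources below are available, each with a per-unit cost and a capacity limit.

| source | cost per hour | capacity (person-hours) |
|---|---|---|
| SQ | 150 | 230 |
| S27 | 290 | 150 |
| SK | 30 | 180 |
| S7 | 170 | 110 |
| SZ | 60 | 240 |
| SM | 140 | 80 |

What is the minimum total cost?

53500

Use sources in increasing cost order.
Take 180 from SK at 30 → need 470 more.
SZ at 60: take all 240 person-hours → 230 still needed.
SM (140): use full 80 → 150 person-hours to go.
SQ (150): take the remaining 150 → done.
S7, S27: unused.
Cost = 180×30 + 240×60 + 80×140 + 150×150 = 53500.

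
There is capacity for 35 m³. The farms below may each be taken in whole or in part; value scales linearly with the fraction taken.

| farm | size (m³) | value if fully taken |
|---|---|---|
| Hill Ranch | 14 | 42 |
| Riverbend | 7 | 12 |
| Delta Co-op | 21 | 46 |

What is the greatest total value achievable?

Sort by value density: Hill Ranch 42/14≈3, Delta Co-op 46/21≈2.19, Riverbend 12/7≈1.71.
All 14 m³ of Hill Ranch fit (value 42) → 21 remain.
All 21 m³ of Delta Co-op fit (value 46) → 0 remain.
Total value = 88.

88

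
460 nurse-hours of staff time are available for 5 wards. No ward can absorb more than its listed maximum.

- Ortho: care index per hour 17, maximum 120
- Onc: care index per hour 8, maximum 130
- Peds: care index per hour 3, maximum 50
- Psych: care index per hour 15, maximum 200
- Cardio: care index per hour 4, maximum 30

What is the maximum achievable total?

Order the wards by care index per hour: Ortho 17 > Psych 15 > Onc 8 > Cardio 4 > Peds 3.
Give Ortho 120 to hit its cap of 120 — 340 left.
Give Psych 200 to hit its cap of 200 — 140 left.
Give Onc 130 to hit its cap of 130 — 10 left.
Only 10 left; Cardio takes them to reach 10.
Total = 17×120 + 8×130 + 15×200 + 4×10 = 6120.

6120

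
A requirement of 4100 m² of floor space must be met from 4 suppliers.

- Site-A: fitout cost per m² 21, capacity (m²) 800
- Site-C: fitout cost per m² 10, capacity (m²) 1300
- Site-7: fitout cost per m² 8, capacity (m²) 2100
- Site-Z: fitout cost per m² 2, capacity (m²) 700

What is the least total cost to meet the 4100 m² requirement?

Cheapest first:
Site-Z at 2: take all 700 m² — 3400 still needed.
Site-7 at 8: take all 2100 m² — 1300 still needed.
Site-C at 10: take all 1300 m² — 0 still needed.
Site-A: unused.
Cost = 700×2 + 2100×8 + 1300×10 = 31200.

31200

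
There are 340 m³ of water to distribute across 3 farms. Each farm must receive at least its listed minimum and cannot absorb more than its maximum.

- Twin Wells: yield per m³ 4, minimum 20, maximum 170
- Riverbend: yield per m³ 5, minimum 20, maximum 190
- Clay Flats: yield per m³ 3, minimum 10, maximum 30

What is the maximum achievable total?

Meeting every minimum uses 20+20+10 = 50 m³, leaving 290.
Highest yield per m³ first: Riverbend 5 > Twin Wells 4 > Clay Flats 3.
Riverbend takes 170 more to reach its cap of 190 ; 120 left.
Only 120 left; Twin Wells takes them to reach 140.
Total = 4×140 + 5×190 + 3×10 = 1540.

1540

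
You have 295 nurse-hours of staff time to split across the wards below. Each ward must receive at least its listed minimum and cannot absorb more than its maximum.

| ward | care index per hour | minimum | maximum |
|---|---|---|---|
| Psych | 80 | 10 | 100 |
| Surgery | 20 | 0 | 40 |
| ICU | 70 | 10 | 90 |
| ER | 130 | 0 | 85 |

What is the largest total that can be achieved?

25750

Meeting every minimum uses 10+0+10+0 = 20 nurse-hours, leaving 275.
Order the wards by care index per hour: ER 130 > Psych 80 > ICU 70 > Surgery 20.
ER: +85 to 85 (cap) ; 190 left.
Give Psych 90 more to hit its cap of 100 ; 100 left.
Give ICU 80 more to hit its cap of 90 ; 20 left.
Surgery has room for 40 more but only 20 remain, so it gets 20.
Total = 80×100 + 20×20 + 70×90 + 130×85 = 25750.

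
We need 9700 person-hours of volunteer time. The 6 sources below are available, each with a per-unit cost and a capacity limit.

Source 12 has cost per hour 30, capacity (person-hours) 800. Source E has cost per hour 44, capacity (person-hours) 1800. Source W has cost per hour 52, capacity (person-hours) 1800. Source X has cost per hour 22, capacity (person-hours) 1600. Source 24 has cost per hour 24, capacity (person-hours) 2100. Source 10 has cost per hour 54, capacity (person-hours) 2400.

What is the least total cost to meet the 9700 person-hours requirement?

368800

Cheapest first:
Source X at 22: take all 1600 person-hours ; 8100 still needed.
Source 24 at 24: take all 2100 person-hours ; 6000 still needed.
Source 12 at 30: take all 800 person-hours ; 5200 still needed.
Source E (44): use full 1800 ; 3400 person-hours to go.
Source W (52): use full 1800 ; 1600 person-hours to go.
Source 10 (54): take the remaining 1600 ; done.
Cost = 1600×22 + 2100×24 + 800×30 + 1800×44 + 1800×52 + 1600×54 = 368800.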